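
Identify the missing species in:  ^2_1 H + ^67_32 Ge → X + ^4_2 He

Conserve mass number: 2 + 67 = A + 4, so A = 65.
Conserve atomic number: 1 + 32 = Z + 2, so Z = 31.
Z = 31 is gallium, so the species is ^65_31 Ga.

Ga-65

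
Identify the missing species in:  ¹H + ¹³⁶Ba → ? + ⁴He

Cs-133

Conserve mass number: 1 + 136 = A + 4, so A = 133.
Conserve atomic number: 1 + 56 = Z + 2, so Z = 55.
Z = 55 is caesium, so the species is ¹³³Cs.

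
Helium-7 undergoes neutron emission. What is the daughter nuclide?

He-6

Neutron emission: mass number changes by -1, atomic number by +0.
A: 7 − 1 = 6; Z: 2 = 2.
Z = 2 is helium, so the daughter is helium-6.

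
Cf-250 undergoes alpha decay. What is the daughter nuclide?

Cm-246

Alpha decay: mass number changes by -4, atomic number by -2.
A: 250 − 4 = 246; Z: 98 − 2 = 96.
Z = 96 is curium, so the daughter is Cm-246.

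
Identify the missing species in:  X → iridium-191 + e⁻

Conserve mass number: A = 191 + 0, so A = 191.
Conserve atomic number: Z = 77 − 1, so Z = 76.
Z = 76 is osmium, so the species is osmium-191.

Os-191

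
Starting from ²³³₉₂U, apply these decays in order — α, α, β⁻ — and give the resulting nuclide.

Start: (A, Z) = (233, 92).
After α: (229, 90).
After α: (225, 88).
After β⁻: (225, 89).
Z = 89 is actinium.

Ac-225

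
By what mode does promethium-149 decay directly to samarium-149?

beta-minus decay

ΔA = 149 − 149 = 0; ΔZ = 62 − 61 = +1.
A is unchanged and Z rises by 1 — a neutron has become a proton (β⁻ decay).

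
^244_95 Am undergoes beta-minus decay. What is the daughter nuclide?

Beta-minus decay: mass number changes by +0, atomic number by +1.
A: 244 = 244; Z: 95 + 1 = 96.
Z = 96 is curium, so the daughter is ^244_96 Cm.

Cm-244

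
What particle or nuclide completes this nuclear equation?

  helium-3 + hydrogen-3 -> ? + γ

Conserve mass number: 3 + 3 = A + 0, so A = 6.
Conserve atomic number: 2 + 1 = Z + 0, so Z = 3.
Z = 3 is lithium, so the species is lithium-6.

Li-6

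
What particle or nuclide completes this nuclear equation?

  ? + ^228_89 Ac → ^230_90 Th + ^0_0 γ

Conserve mass number: A + 228 = 230 + 0, so A = 2.
Conserve atomic number: Z + 89 = 90 + 0, so Z = 1.
A = 2 and Z = 1 is ^2_1 H — a deuteron.

deuteron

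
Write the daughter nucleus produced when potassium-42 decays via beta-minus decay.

Ca-42

Beta-minus decay: mass number changes by +0, atomic number by +1.
A: 42 = 42; Z: 19 + 1 = 20.
Z = 20 is calcium, so the daughter is calcium-42.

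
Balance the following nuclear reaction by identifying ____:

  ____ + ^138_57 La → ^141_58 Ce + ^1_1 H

alpha particle

Conserve mass number: A + 138 = 141 + 1, so A = 4.
Conserve atomic number: Z + 57 = 58 + 1, so Z = 2.
A = 4 and Z = 2 is ^4_2 He — an alpha particle.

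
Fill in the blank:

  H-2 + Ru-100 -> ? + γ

Rh-102

Conserve mass number: 2 + 100 = A + 0, so A = 102.
Conserve atomic number: 1 + 44 = Z + 0, so Z = 45.
Z = 45 is rhodium, so the species is Rh-102.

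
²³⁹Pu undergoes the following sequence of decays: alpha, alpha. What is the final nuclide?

Th-231

Start: (A, Z) = (239, 94).
After α: (235, 92).
After α: (231, 90).
Z = 90 is thorium.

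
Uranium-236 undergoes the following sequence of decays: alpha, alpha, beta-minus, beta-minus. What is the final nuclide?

Start: (A, Z) = (236, 92).
After α: (232, 90).
After α: (228, 88).
After β⁻: (228, 89).
After β⁻: (228, 90).
Z = 90 is thorium.

Th-228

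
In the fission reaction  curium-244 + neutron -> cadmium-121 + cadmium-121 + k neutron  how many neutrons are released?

Conserve mass number: 245 = 121 + 121 + k, so k = 245 − 242 = 3.
Check atomic number: 96 = 48 + 48 + 0 = 96. ✓

3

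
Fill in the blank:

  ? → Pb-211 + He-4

Conserve mass number: A = 211 + 4, so A = 215.
Conserve atomic number: Z = 82 + 2, so Z = 84.
Z = 84 is polonium, so the species is Po-215.

Po-215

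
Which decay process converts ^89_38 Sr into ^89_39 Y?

ΔA = 89 − 89 = 0; ΔZ = 39 − 38 = +1.
A is unchanged and Z rises by 1 — a neutron has become a proton (β⁻ decay).

beta-minus decay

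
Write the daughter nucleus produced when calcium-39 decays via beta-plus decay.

Beta-plus decay: mass number changes by +0, atomic number by -1.
A: 39 = 39; Z: 20 − 1 = 19.
Z = 19 is potassium, so the daughter is potassium-39.

K-39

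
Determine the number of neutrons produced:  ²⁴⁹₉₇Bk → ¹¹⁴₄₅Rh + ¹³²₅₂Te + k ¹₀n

Conserve mass number: 249 = 114 + 132 + k, so k = 249 − 246 = 3.
Check atomic number: 97 = 45 + 52 + 0 = 97. ✓

3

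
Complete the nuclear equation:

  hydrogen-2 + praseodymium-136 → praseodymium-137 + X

Conserve mass number: 2 + 136 = 137 + A, so A = 1.
Conserve atomic number: 1 + 59 = 59 + Z, so Z = 1.
A = 1 and Z = 1 is hydrogen-1 — a proton.

proton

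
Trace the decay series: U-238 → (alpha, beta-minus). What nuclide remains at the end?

Pa-234

Start: (A, Z) = (238, 92).
After α: (234, 90).
After β⁻: (234, 91).
Z = 91 is protactinium.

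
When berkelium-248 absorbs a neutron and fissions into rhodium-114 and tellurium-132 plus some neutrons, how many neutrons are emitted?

3

Conserve mass number: 249 = 114 + 132 + k, so k = 249 − 246 = 3.
Check atomic number: 97 = 45 + 52 + 0 = 97. ✓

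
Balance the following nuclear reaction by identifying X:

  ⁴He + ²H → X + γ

Conserve mass number: 4 + 2 = A + 0, so A = 6.
Conserve atomic number: 2 + 1 = Z + 0, so Z = 3.
Z = 3 is lithium, so the species is ⁶Li.

Li-6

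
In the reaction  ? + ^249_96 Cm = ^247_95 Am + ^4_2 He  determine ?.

deuteron

Conserve mass number: A + 249 = 247 + 4, so A = 2.
Conserve atomic number: Z + 96 = 95 + 2, so Z = 1.
A = 2 and Z = 1 is ^2_1 H — a deuteron.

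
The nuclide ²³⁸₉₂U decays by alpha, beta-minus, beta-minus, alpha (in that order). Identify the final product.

Th-230

Start: (A, Z) = (238, 92).
After α: (234, 90).
After β⁻: (234, 91).
After β⁻: (234, 92).
After α: (230, 90).
Z = 90 is thorium.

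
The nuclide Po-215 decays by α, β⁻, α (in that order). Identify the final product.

Start: (A, Z) = (215, 84).
After α: (211, 82).
After β⁻: (211, 83).
After α: (207, 81).
Z = 81 is thallium.

Tl-207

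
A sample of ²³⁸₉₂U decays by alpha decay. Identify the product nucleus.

Alpha decay: mass number changes by -4, atomic number by -2.
A: 238 − 4 = 234; Z: 92 − 2 = 90.
Z = 90 is thorium, so the daughter is ²³⁴₉₀Th.

Th-234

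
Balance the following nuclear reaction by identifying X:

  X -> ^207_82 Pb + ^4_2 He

Po-211

Conserve mass number: A = 207 + 4, so A = 211.
Conserve atomic number: Z = 82 + 2, so Z = 84.
Z = 84 is polonium, so the species is ^211_84 Po.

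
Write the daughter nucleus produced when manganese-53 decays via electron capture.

Cr-53

Electron capture: mass number changes by +0, atomic number by -1.
A: 53 = 53; Z: 25 − 1 = 24.
Z = 24 is chromium, so the daughter is chromium-53.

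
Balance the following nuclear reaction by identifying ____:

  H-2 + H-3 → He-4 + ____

neutron

Conserve mass number: 2 + 3 = 4 + A, so A = 1.
Conserve atomic number: 1 + 1 = 2 + Z, so Z = 0.
A = 1 and Z = 0 is n — a neutron.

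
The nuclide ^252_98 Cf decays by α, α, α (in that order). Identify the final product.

Start: (A, Z) = (252, 98).
After α: (248, 96).
After α: (244, 94).
After α: (240, 92).
Z = 92 is uranium.

U-240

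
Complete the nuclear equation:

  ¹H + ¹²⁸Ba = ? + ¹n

La-128

Conserve mass number: 1 + 128 = A + 1, so A = 128.
Conserve atomic number: 1 + 56 = Z + 0, so Z = 57.
Z = 57 is lanthanum, so the species is ¹²⁸La.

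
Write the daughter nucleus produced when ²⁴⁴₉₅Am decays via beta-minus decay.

Cm-244

Beta-minus decay: mass number changes by +0, atomic number by +1.
A: 244 = 244; Z: 95 + 1 = 96.
Z = 96 is curium, so the daughter is ²⁴⁴₉₆Cm.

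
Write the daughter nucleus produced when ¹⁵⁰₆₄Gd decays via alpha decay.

Alpha decay: mass number changes by -4, atomic number by -2.
A: 150 − 4 = 146; Z: 64 − 2 = 62.
Z = 62 is samarium, so the daughter is ¹⁴⁶₆₂Sm.

Sm-146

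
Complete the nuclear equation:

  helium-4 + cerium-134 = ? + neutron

Conserve mass number: 4 + 134 = A + 1, so A = 137.
Conserve atomic number: 2 + 58 = Z + 0, so Z = 60.
Z = 60 is neodymium, so the species is neodymium-137.

Nd-137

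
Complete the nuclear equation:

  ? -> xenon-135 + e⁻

I-135

Conserve mass number: A = 135 + 0, so A = 135.
Conserve atomic number: Z = 54 − 1, so Z = 53.
Z = 53 is iodine, so the species is iodine-135.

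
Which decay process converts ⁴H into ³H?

ΔA = 3 − 4 = -1; ΔZ = 1 − 1 = +0.
A drops by 1 with Z unchanged — a neutron was emitted.

neutron emission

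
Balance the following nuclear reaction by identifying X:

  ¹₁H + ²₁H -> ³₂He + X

gamma ray

Conserve mass number: 1 + 2 = 3 + A, so A = 0.
Conserve atomic number: 1 + 1 = 2 + Z, so Z = 0.
A = 0 and Z = 0 is ⁰₀γ — a gamma ray.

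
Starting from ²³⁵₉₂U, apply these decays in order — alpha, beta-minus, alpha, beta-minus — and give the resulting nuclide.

Start: (A, Z) = (235, 92).
After α: (231, 90).
After β⁻: (231, 91).
After α: (227, 89).
After β⁻: (227, 90).
Z = 90 is thorium.

Th-227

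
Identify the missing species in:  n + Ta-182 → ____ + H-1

Conserve mass number: 1 + 182 = A + 1, so A = 182.
Conserve atomic number: 0 + 73 = Z + 1, so Z = 72.
Z = 72 is hafnium, so the species is Hf-182.

Hf-182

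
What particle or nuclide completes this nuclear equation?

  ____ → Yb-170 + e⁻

Tm-170

Conserve mass number: A = 170 + 0, so A = 170.
Conserve atomic number: Z = 70 − 1, so Z = 69.
Z = 69 is thulium, so the species is Tm-170.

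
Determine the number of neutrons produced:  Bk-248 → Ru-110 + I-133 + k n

5

Conserve mass number: 248 = 110 + 133 + k, so k = 248 − 243 = 5.
Check atomic number: 97 = 44 + 53 + 0 = 97. ✓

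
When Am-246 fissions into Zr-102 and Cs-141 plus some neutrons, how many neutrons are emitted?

3

Conserve mass number: 246 = 102 + 141 + k, so k = 246 − 243 = 3.
Check atomic number: 95 = 40 + 55 + 0 = 95. ✓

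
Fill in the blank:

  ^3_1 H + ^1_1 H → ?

He-4

Conserve mass number: 3 + 1 = A, so A = 4.
Conserve atomic number: 1 + 1 = Z, so Z = 2.
A = 4 and Z = 2 is ^4_2 He — an alpha particle.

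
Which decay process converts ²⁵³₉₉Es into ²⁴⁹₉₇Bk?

ΔA = 249 − 253 = -4; ΔZ = 97 − 99 = -2.
A drops by 4 and Z drops by 2 — the signature of alpha emission.

alpha decay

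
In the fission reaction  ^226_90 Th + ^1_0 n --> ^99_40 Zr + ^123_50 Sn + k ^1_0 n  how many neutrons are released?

Conserve mass number: 227 = 99 + 123 + k, so k = 227 − 222 = 5.
Check atomic number: 90 = 40 + 50 + 0 = 90. ✓

5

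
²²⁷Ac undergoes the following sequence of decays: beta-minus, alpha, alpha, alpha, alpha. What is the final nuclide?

Start: (A, Z) = (227, 89).
After β⁻: (227, 90).
After α: (223, 88).
After α: (219, 86).
After α: (215, 84).
After α: (211, 82).
Z = 82 is lead.

Pb-211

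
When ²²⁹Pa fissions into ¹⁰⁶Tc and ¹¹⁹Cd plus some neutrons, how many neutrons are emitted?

Conserve mass number: 229 = 106 + 119 + k, so k = 229 − 225 = 4.
Check atomic number: 91 = 43 + 48 + 0 = 91. ✓

4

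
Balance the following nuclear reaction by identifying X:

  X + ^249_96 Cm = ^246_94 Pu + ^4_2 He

Conserve mass number: A + 249 = 246 + 4, so A = 1.
Conserve atomic number: Z + 96 = 94 + 2, so Z = 0.
A = 1 and Z = 0 is ^1_0 n — a neutron.

neutron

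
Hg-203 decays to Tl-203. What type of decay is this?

beta-minus decay

ΔA = 203 − 203 = 0; ΔZ = 81 − 80 = +1.
A is unchanged and Z rises by 1 — a neutron has become a proton (β⁻ decay).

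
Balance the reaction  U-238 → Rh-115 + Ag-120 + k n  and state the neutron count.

3

Conserve mass number: 238 = 115 + 120 + k, so k = 238 − 235 = 3.
Check atomic number: 92 = 45 + 47 + 0 = 92. ✓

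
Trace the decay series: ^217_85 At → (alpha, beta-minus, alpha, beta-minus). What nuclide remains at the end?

Start: (A, Z) = (217, 85).
After α: (213, 83).
After β⁻: (213, 84).
After α: (209, 82).
After β⁻: (209, 83).
Z = 83 is bismuth.

Bi-209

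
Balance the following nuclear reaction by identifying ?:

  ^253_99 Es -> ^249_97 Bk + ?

Conserve mass number: 253 = 249 + A, so A = 4.
Conserve atomic number: 99 = 97 + Z, so Z = 2.
A = 4 and Z = 2 is ^4_2 He — an alpha particle.

alpha particle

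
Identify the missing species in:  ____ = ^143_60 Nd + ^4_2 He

Sm-147

Conserve mass number: A = 143 + 4, so A = 147.
Conserve atomic number: Z = 60 + 2, so Z = 62.
Z = 62 is samarium, so the species is ^147_62 Sm.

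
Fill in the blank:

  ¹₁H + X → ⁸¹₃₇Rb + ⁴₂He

Conserve mass number: 1 + A = 81 + 4, so A = 84.
Conserve atomic number: 1 + Z = 37 + 2, so Z = 38.
Z = 38 is strontium, so the species is ⁸⁴₃₈Sr.

Sr-84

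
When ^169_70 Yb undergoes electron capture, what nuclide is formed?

Tm-169

Electron capture: mass number changes by +0, atomic number by -1.
A: 169 = 169; Z: 70 − 1 = 69.
Z = 69 is thulium, so the daughter is ^169_69 Tm.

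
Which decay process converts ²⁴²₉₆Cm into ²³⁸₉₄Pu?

alpha decay

ΔA = 238 − 242 = -4; ΔZ = 94 − 96 = -2.
A drops by 4 and Z drops by 2 — the signature of alpha emission.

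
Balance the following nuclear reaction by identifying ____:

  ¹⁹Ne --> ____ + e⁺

F-19

Conserve mass number: 19 = A + 0, so A = 19.
Conserve atomic number: 10 = Z + 1, so Z = 9.
Z = 9 is fluorine, so the species is ¹⁹F.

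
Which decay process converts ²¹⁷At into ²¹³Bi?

alpha decay

ΔA = 213 − 217 = -4; ΔZ = 83 − 85 = -2.
A drops by 4 and Z drops by 2 — the signature of alpha emission.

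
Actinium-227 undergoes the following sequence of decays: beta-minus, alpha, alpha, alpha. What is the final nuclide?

Po-215

Start: (A, Z) = (227, 89).
After β⁻: (227, 90).
After α: (223, 88).
After α: (219, 86).
After α: (215, 84).
Z = 84 is polonium.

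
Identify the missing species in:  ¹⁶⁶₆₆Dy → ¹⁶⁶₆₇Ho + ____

beta-minus particle

Conserve mass number: 166 = 166 + A, so A = 0.
Conserve atomic number: 66 = 67 + Z, so Z = -1.
A = 0 and Z = -1 is ⁰₋₁e — a beta-minus particle.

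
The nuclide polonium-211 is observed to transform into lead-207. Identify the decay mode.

alpha decay

ΔA = 207 − 211 = -4; ΔZ = 82 − 84 = -2.
A drops by 4 and Z drops by 2 — the signature of alpha emission.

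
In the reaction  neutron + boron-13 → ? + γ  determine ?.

B-14

Conserve mass number: 1 + 13 = A + 0, so A = 14.
Conserve atomic number: 0 + 5 = Z + 0, so Z = 5.
Z = 5 is boron, so the species is boron-14.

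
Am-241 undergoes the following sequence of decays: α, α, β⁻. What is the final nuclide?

Start: (A, Z) = (241, 95).
After α: (237, 93).
After α: (233, 91).
After β⁻: (233, 92).
Z = 92 is uranium.

U-233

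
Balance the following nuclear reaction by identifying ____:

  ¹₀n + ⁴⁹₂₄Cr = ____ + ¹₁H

Conserve mass number: 1 + 49 = A + 1, so A = 49.
Conserve atomic number: 0 + 24 = Z + 1, so Z = 23.
Z = 23 is vanadium, so the species is ⁴⁹₂₃V.

V-49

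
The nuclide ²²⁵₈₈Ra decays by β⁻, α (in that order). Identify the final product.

Fr-221

Start: (A, Z) = (225, 88).
After β⁻: (225, 89).
After α: (221, 87).
Z = 87 is francium.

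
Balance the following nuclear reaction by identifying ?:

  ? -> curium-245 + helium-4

Conserve mass number: A = 245 + 4, so A = 249.
Conserve atomic number: Z = 96 + 2, so Z = 98.
Z = 98 is californium, so the species is californium-249.

Cf-249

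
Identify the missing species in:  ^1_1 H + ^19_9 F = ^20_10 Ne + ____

Conserve mass number: 1 + 19 = 20 + A, so A = 0.
Conserve atomic number: 1 + 9 = 10 + Z, so Z = 0.
A = 0 and Z = 0 is ^0_0 γ — a gamma ray.

gamma ray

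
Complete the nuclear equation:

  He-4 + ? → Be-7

Conserve mass number: 4 + A = 7, so A = 3.
Conserve atomic number: 2 + Z = 4, so Z = 2.
Z = 2 is helium, so the species is He-3.

He-3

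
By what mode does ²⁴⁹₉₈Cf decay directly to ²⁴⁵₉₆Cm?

ΔA = 245 − 249 = -4; ΔZ = 96 − 98 = -2.
A drops by 4 and Z drops by 2 — the signature of alpha emission.

alpha decay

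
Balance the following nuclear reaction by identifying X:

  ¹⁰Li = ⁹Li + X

Conserve mass number: 10 = 9 + A, so A = 1.
Conserve atomic number: 3 = 3 + Z, so Z = 0.
A = 1 and Z = 0 is ¹n — a neutron.

neutron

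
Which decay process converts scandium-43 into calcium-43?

beta-plus decay or electron capture

ΔA = 43 − 43 = 0; ΔZ = 20 − 21 = -1.
A is unchanged and Z drops by 1 — a proton has become a neutron (β⁺ emission or electron capture).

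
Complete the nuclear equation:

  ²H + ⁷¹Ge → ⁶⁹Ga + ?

Conserve mass number: 2 + 71 = 69 + A, so A = 4.
Conserve atomic number: 1 + 32 = 31 + Z, so Z = 2.
A = 4 and Z = 2 is ⁴He — an alpha particle.

alpha particle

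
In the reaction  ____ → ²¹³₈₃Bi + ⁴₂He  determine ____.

Conserve mass number: A = 213 + 4, so A = 217.
Conserve atomic number: Z = 83 + 2, so Z = 85.
Z = 85 is astatine, so the species is ²¹⁷₈₅At.

At-217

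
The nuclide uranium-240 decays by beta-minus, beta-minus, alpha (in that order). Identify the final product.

U-236

Start: (A, Z) = (240, 92).
After β⁻: (240, 93).
After β⁻: (240, 94).
After α: (236, 92).
Z = 92 is uranium.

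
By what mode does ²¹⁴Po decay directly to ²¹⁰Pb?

alpha decay

ΔA = 210 − 214 = -4; ΔZ = 82 − 84 = -2.
A drops by 4 and Z drops by 2 — the signature of alpha emission.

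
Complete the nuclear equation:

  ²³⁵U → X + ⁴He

Conserve mass number: 235 = A + 4, so A = 231.
Conserve atomic number: 92 = Z + 2, so Z = 90.
Z = 90 is thorium, so the species is ²³¹Th.

Th-231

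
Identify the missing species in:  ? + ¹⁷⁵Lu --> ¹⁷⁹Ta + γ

Conserve mass number: A + 175 = 179 + 0, so A = 4.
Conserve atomic number: Z + 71 = 73 + 0, so Z = 2.
A = 4 and Z = 2 is ⁴He — an alpha particle.

alpha particle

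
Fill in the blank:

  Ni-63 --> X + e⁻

Conserve mass number: 63 = A + 0, so A = 63.
Conserve atomic number: 28 = Z − 1, so Z = 29.
Z = 29 is copper, so the species is Cu-63.

Cu-63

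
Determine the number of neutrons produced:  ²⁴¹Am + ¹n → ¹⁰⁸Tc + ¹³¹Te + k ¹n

Conserve mass number: 242 = 108 + 131 + k, so k = 242 − 239 = 3.
Check atomic number: 95 = 43 + 52 + 0 = 95. ✓

3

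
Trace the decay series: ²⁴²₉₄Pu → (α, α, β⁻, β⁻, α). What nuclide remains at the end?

Start: (A, Z) = (242, 94).
After α: (238, 92).
After α: (234, 90).
After β⁻: (234, 91).
After β⁻: (234, 92).
After α: (230, 90).
Z = 90 is thorium.

Th-230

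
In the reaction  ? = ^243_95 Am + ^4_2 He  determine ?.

Bk-247

Conserve mass number: A = 243 + 4, so A = 247.
Conserve atomic number: Z = 95 + 2, so Z = 97.
Z = 97 is berkelium, so the species is ^247_97 Bk.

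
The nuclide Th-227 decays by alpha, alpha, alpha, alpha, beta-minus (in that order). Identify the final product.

Bi-211

Start: (A, Z) = (227, 90).
After α: (223, 88).
After α: (219, 86).
After α: (215, 84).
After α: (211, 82).
After β⁻: (211, 83).
Z = 83 is bismuth.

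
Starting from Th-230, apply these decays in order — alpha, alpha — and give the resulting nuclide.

Start: (A, Z) = (230, 90).
After α: (226, 88).
After α: (222, 86).
Z = 86 is radon.

Rn-222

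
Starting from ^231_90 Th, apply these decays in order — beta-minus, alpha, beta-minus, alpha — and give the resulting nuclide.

Ra-223

Start: (A, Z) = (231, 90).
After β⁻: (231, 91).
After α: (227, 89).
After β⁻: (227, 90).
After α: (223, 88).
Z = 88 is radium.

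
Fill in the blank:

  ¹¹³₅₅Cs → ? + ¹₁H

Xe-112

Conserve mass number: 113 = A + 1, so A = 112.
Conserve atomic number: 55 = Z + 1, so Z = 54.
Z = 54 is xenon, so the species is ¹¹²₅₄Xe.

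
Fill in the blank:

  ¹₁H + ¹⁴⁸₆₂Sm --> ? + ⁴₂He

Conserve mass number: 1 + 148 = A + 4, so A = 145.
Conserve atomic number: 1 + 62 = Z + 2, so Z = 61.
Z = 61 is promethium, so the species is ¹⁴⁵₆₁Pm.

Pm-145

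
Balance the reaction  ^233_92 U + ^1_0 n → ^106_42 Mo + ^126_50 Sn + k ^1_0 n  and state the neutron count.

Conserve mass number: 234 = 106 + 126 + k, so k = 234 − 232 = 2.
Check atomic number: 92 = 42 + 50 + 0 = 92. ✓

2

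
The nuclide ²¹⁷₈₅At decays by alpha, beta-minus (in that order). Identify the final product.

Po-213

Start: (A, Z) = (217, 85).
After α: (213, 83).
After β⁻: (213, 84).
Z = 84 is polonium.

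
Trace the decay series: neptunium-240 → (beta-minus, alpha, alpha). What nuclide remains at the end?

Th-232

Start: (A, Z) = (240, 93).
After β⁻: (240, 94).
After α: (236, 92).
After α: (232, 90).
Z = 90 is thorium.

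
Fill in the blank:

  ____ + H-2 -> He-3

Conserve mass number: A + 2 = 3, so A = 1.
Conserve atomic number: Z + 1 = 2, so Z = 1.
A = 1 and Z = 1 is H-1 — a proton.

proton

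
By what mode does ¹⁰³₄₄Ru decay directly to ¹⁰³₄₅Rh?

ΔA = 103 − 103 = 0; ΔZ = 45 − 44 = +1.
A is unchanged and Z rises by 1 — a neutron has become a proton (β⁻ decay).

beta-minus decay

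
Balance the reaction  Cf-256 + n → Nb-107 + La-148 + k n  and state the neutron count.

2

Conserve mass number: 257 = 107 + 148 + k, so k = 257 − 255 = 2.
Check atomic number: 98 = 41 + 57 + 0 = 98. ✓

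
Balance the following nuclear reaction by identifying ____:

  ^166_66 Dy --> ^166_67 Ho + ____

beta-minus particle

Conserve mass number: 166 = 166 + A, so A = 0.
Conserve atomic number: 66 = 67 + Z, so Z = -1.
A = 0 and Z = -1 is ^0_-1 e — a beta-minus particle.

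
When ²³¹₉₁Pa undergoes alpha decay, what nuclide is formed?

Ac-227

Alpha decay: mass number changes by -4, atomic number by -2.
A: 231 − 4 = 227; Z: 91 − 2 = 89.
Z = 89 is actinium, so the daughter is ²²⁷₈₉Ac.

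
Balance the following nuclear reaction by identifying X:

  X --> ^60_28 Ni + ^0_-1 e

Conserve mass number: A = 60 + 0, so A = 60.
Conserve atomic number: Z = 28 − 1, so Z = 27.
Z = 27 is cobalt, so the species is ^60_27 Co.

Co-60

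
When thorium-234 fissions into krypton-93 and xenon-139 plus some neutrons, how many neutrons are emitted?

Conserve mass number: 234 = 93 + 139 + k, so k = 234 − 232 = 2.
Check atomic number: 90 = 36 + 54 + 0 = 90. ✓

2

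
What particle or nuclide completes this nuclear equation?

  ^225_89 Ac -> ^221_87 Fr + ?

alpha particle

Conserve mass number: 225 = 221 + A, so A = 4.
Conserve atomic number: 89 = 87 + Z, so Z = 2.
A = 4 and Z = 2 is ^4_2 He — an alpha particle.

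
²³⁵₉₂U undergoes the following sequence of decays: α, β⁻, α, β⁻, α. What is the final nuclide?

Start: (A, Z) = (235, 92).
After α: (231, 90).
After β⁻: (231, 91).
After α: (227, 89).
After β⁻: (227, 90).
After α: (223, 88).
Z = 88 is radium.

Ra-223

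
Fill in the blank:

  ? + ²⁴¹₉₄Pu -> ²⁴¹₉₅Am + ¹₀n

Conserve mass number: A + 241 = 241 + 1, so A = 1.
Conserve atomic number: Z + 94 = 95 + 0, so Z = 1.
A = 1 and Z = 1 is ¹₁H — a proton.

proton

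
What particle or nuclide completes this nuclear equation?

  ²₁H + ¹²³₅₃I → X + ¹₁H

I-124

Conserve mass number: 2 + 123 = A + 1, so A = 124.
Conserve atomic number: 1 + 53 = Z + 1, so Z = 53.
Z = 53 is iodine, so the species is ¹²⁴₅₃I.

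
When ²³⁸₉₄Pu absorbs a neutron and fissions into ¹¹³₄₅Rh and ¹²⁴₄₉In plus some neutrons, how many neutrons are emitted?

Conserve mass number: 239 = 113 + 124 + k, so k = 239 − 237 = 2.
Check atomic number: 94 = 45 + 49 + 0 = 94. ✓

2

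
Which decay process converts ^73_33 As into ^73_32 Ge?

beta-plus decay or electron capture

ΔA = 73 − 73 = 0; ΔZ = 32 − 33 = -1.
A is unchanged and Z drops by 1 — a proton has become a neutron (β⁺ emission or electron capture).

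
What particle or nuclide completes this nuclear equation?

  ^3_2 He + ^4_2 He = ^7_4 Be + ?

gamma ray

Conserve mass number: 3 + 4 = 7 + A, so A = 0.
Conserve atomic number: 2 + 2 = 4 + Z, so Z = 0.
A = 0 and Z = 0 is ^0_0 γ — a gamma ray.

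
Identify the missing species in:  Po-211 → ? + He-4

Conserve mass number: 211 = A + 4, so A = 207.
Conserve atomic number: 84 = Z + 2, so Z = 82.
Z = 82 is lead, so the species is Pb-207.

Pb-207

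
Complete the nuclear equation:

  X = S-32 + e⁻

P-32

Conserve mass number: A = 32 + 0, so A = 32.
Conserve atomic number: Z = 16 − 1, so Z = 15.
Z = 15 is phosphorus, so the species is P-32.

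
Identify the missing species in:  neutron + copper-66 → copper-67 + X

Conserve mass number: 1 + 66 = 67 + A, so A = 0.
Conserve atomic number: 0 + 29 = 29 + Z, so Z = 0.
A = 0 and Z = 0 is γ — a gamma ray.

gamma ray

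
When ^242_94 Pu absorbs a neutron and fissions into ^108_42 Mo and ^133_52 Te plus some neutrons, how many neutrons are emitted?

2

Conserve mass number: 243 = 108 + 133 + k, so k = 243 − 241 = 2.
Check atomic number: 94 = 42 + 52 + 0 = 94. ✓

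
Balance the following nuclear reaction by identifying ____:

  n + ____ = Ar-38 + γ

Conserve mass number: 1 + A = 38 + 0, so A = 37.
Conserve atomic number: 0 + Z = 18 + 0, so Z = 18.
Z = 18 is argon, so the species is Ar-37.

Ar-37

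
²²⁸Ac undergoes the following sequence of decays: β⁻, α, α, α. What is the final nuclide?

Po-216

Start: (A, Z) = (228, 89).
After β⁻: (228, 90).
After α: (224, 88).
After α: (220, 86).
After α: (216, 84).
Z = 84 is polonium.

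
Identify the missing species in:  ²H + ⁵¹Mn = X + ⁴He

Cr-49

Conserve mass number: 2 + 51 = A + 4, so A = 49.
Conserve atomic number: 1 + 25 = Z + 2, so Z = 24.
Z = 24 is chromium, so the species is ⁴⁹Cr.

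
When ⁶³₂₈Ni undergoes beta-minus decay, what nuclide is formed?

Beta-minus decay: mass number changes by +0, atomic number by +1.
A: 63 = 63; Z: 28 + 1 = 29.
Z = 29 is copper, so the daughter is ⁶³₂₉Cu.

Cu-63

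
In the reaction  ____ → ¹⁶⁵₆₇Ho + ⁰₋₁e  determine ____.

Dy-165

Conserve mass number: A = 165 + 0, so A = 165.
Conserve atomic number: Z = 67 − 1, so Z = 66.
Z = 66 is dysprosium, so the species is ¹⁶⁵₆₆Dy.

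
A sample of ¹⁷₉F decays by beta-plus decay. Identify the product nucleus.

O-17

Beta-plus decay: mass number changes by +0, atomic number by -1.
A: 17 = 17; Z: 9 − 1 = 8.
Z = 8 is oxygen, so the daughter is ¹⁷₈O.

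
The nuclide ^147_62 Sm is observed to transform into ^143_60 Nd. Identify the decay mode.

ΔA = 143 − 147 = -4; ΔZ = 60 − 62 = -2.
A drops by 4 and Z drops by 2 — the signature of alpha emission.

alpha decay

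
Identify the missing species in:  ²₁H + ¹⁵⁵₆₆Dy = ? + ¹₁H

Dy-156

Conserve mass number: 2 + 155 = A + 1, so A = 156.
Conserve atomic number: 1 + 66 = Z + 1, so Z = 66.
Z = 66 is dysprosium, so the species is ¹⁵⁶₆₆Dy.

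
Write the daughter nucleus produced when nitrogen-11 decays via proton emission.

Proton emission: mass number changes by -1, atomic number by -1.
A: 11 − 1 = 10; Z: 7 − 1 = 6.
Z = 6 is carbon, so the daughter is carbon-10.

C-10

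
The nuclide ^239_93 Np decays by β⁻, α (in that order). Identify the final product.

U-235

Start: (A, Z) = (239, 93).
After β⁻: (239, 94).
After α: (235, 92).
Z = 92 is uranium.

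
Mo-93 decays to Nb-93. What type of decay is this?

ΔA = 93 − 93 = 0; ΔZ = 41 − 42 = -1.
A is unchanged and Z drops by 1 — a proton has become a neutron (β⁺ emission or electron capture).

beta-plus decay or electron capture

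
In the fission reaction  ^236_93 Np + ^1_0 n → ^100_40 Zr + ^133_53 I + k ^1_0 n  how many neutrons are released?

Conserve mass number: 237 = 100 + 133 + k, so k = 237 − 233 = 4.
Check atomic number: 93 = 40 + 53 + 0 = 93. ✓

4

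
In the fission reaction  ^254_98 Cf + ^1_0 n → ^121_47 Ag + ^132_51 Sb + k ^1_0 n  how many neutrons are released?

2

Conserve mass number: 255 = 121 + 132 + k, so k = 255 − 253 = 2.
Check atomic number: 98 = 47 + 51 + 0 = 98. ✓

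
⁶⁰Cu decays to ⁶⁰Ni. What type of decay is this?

ΔA = 60 − 60 = 0; ΔZ = 28 − 29 = -1.
A is unchanged and Z drops by 1 — a proton has become a neutron (β⁺ emission or electron capture).

beta-plus decay or electron capture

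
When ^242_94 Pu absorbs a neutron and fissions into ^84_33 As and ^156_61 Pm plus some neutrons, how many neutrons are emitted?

3

Conserve mass number: 243 = 84 + 156 + k, so k = 243 − 240 = 3.
Check atomic number: 94 = 33 + 61 + 0 = 94. ✓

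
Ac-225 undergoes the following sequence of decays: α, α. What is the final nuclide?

Start: (A, Z) = (225, 89).
After α: (221, 87).
After α: (217, 85).
Z = 85 is astatine.

At-217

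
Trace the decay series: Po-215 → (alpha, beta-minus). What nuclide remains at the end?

Start: (A, Z) = (215, 84).
After α: (211, 82).
After β⁻: (211, 83).
Z = 83 is bismuth.

Bi-211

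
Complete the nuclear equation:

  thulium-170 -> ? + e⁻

Conserve mass number: 170 = A + 0, so A = 170.
Conserve atomic number: 69 = Z − 1, so Z = 70.
Z = 70 is ytterbium, so the species is ytterbium-170.

Yb-170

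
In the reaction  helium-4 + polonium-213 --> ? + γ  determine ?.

Rn-217

Conserve mass number: 4 + 213 = A + 0, so A = 217.
Conserve atomic number: 2 + 84 = Z + 0, so Z = 86.
Z = 86 is radon, so the species is radon-217.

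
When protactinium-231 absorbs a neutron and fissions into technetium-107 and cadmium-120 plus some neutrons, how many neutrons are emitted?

Conserve mass number: 232 = 107 + 120 + k, so k = 232 − 227 = 5.
Check atomic number: 91 = 43 + 48 + 0 = 91. ✓

5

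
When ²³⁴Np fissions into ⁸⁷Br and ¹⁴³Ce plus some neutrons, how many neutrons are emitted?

Conserve mass number: 234 = 87 + 143 + k, so k = 234 − 230 = 4.
Check atomic number: 93 = 35 + 58 + 0 = 93. ✓

4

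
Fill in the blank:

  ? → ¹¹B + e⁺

Conserve mass number: A = 11 + 0, so A = 11.
Conserve atomic number: Z = 5 + 1, so Z = 6.
Z = 6 is carbon, so the species is ¹¹C.

C-11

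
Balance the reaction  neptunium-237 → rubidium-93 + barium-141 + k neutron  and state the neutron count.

Conserve mass number: 237 = 93 + 141 + k, so k = 237 − 234 = 3.
Check atomic number: 93 = 37 + 56 + 0 = 93. ✓

3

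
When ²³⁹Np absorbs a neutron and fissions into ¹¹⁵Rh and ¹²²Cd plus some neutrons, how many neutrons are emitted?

3

Conserve mass number: 240 = 115 + 122 + k, so k = 240 − 237 = 3.
Check atomic number: 93 = 45 + 48 + 0 = 93. ✓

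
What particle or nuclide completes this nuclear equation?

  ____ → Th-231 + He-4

Conserve mass number: A = 231 + 4, so A = 235.
Conserve atomic number: Z = 90 + 2, so Z = 92.
Z = 92 is uranium, so the species is U-235.

U-235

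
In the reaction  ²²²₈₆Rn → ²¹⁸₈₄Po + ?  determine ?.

alpha particle

Conserve mass number: 222 = 218 + A, so A = 4.
Conserve atomic number: 86 = 84 + Z, so Z = 2.
A = 4 and Z = 2 is ⁴₂He — an alpha particle.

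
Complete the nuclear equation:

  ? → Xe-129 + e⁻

I-129

Conserve mass number: A = 129 + 0, so A = 129.
Conserve atomic number: Z = 54 − 1, so Z = 53.
Z = 53 is iodine, so the species is I-129.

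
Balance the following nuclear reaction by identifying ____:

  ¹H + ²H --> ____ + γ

Conserve mass number: 1 + 2 = A + 0, so A = 3.
Conserve atomic number: 1 + 1 = Z + 0, so Z = 2.
Z = 2 is helium, so the species is ³He.

He-3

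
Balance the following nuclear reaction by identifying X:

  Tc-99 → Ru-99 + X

Conserve mass number: 99 = 99 + A, so A = 0.
Conserve atomic number: 43 = 44 + Z, so Z = -1.
A = 0 and Z = -1 is e⁻ — a beta-minus particle.

beta-minus particle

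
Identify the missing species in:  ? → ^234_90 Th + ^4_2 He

Conserve mass number: A = 234 + 4, so A = 238.
Conserve atomic number: Z = 90 + 2, so Z = 92.
Z = 92 is uranium, so the species is ^238_92 U.

U-238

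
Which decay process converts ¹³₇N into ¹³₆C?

ΔA = 13 − 13 = 0; ΔZ = 6 − 7 = -1.
A is unchanged and Z drops by 1 — a proton has become a neutron (β⁺ emission or electron capture).

beta-plus decay or electron capture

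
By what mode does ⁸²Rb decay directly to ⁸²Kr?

ΔA = 82 − 82 = 0; ΔZ = 36 − 37 = -1.
A is unchanged and Z drops by 1 — a proton has become a neutron (β⁺ emission or electron capture).

beta-plus decay or electron capture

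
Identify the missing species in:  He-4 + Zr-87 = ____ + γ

Conserve mass number: 4 + 87 = A + 0, so A = 91.
Conserve atomic number: 2 + 40 = Z + 0, so Z = 42.
Z = 42 is molybdenum, so the species is Mo-91.

Mo-91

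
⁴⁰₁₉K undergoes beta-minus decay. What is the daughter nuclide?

Ca-40

Beta-minus decay: mass number changes by +0, atomic number by +1.
A: 40 = 40; Z: 19 + 1 = 20.
Z = 20 is calcium, so the daughter is ⁴⁰₂₀Ca.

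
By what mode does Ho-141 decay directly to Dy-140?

ΔA = 140 − 141 = -1; ΔZ = 66 − 67 = -1.
A drops by 1 and Z drops by 1 — a proton was emitted.

proton emission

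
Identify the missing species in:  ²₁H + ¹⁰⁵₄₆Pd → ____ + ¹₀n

Conserve mass number: 2 + 105 = A + 1, so A = 106.
Conserve atomic number: 1 + 46 = Z + 0, so Z = 47.
Z = 47 is silver, so the species is ¹⁰⁶₄₇Ag.

Ag-106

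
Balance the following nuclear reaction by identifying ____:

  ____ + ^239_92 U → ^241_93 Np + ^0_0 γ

deuteron

Conserve mass number: A + 239 = 241 + 0, so A = 2.
Conserve atomic number: Z + 92 = 93 + 0, so Z = 1.
A = 2 and Z = 1 is ^2_1 H — a deuteron.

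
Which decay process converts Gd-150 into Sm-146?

ΔA = 146 − 150 = -4; ΔZ = 62 − 64 = -2.
A drops by 4 and Z drops by 2 — the signature of alpha emission.

alpha decay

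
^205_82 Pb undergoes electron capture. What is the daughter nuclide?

Electron capture: mass number changes by +0, atomic number by -1.
A: 205 = 205; Z: 82 − 1 = 81.
Z = 81 is thallium, so the daughter is ^205_81 Tl.

Tl-205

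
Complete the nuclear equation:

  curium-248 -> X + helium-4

Conserve mass number: 248 = A + 4, so A = 244.
Conserve atomic number: 96 = Z + 2, so Z = 94.
Z = 94 is plutonium, so the species is plutonium-244.

Pu-244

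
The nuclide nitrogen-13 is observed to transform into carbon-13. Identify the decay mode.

ΔA = 13 − 13 = 0; ΔZ = 6 − 7 = -1.
A is unchanged and Z drops by 1 — a proton has become a neutron (β⁺ emission or electron capture).

beta-plus decay or electron capture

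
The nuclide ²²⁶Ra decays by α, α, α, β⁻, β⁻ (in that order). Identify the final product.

Start: (A, Z) = (226, 88).
After α: (222, 86).
After α: (218, 84).
After α: (214, 82).
After β⁻: (214, 83).
After β⁻: (214, 84).
Z = 84 is polonium.

Po-214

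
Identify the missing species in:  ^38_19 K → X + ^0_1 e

Conserve mass number: 38 = A + 0, so A = 38.
Conserve atomic number: 19 = Z + 1, so Z = 18.
Z = 18 is argon, so the species is ^38_18 Ar.

Ar-38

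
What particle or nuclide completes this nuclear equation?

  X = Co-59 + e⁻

Fe-59

Conserve mass number: A = 59 + 0, so A = 59.
Conserve atomic number: Z = 27 − 1, so Z = 26.
Z = 26 is iron, so the species is Fe-59.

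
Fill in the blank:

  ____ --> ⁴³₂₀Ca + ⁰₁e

Conserve mass number: A = 43 + 0, so A = 43.
Conserve atomic number: Z = 20 + 1, so Z = 21.
Z = 21 is scandium, so the species is ⁴³₂₁Sc.

Sc-43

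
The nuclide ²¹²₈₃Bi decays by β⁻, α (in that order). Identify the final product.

Start: (A, Z) = (212, 83).
After β⁻: (212, 84).
After α: (208, 82).
Z = 82 is lead.

Pb-208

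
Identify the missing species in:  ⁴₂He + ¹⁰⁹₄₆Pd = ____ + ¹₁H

Conserve mass number: 4 + 109 = A + 1, so A = 112.
Conserve atomic number: 2 + 46 = Z + 1, so Z = 47.
Z = 47 is silver, so the species is ¹¹²₄₇Ag.

Ag-112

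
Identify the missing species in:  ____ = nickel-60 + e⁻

Conserve mass number: A = 60 + 0, so A = 60.
Conserve atomic number: Z = 28 − 1, so Z = 27.
Z = 27 is cobalt, so the species is cobalt-60.

Co-60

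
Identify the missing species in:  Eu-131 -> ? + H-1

Conserve mass number: 131 = A + 1, so A = 130.
Conserve atomic number: 63 = Z + 1, so Z = 62.
Z = 62 is samarium, so the species is Sm-130.

Sm-130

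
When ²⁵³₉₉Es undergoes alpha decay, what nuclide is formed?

Alpha decay: mass number changes by -4, atomic number by -2.
A: 253 − 4 = 249; Z: 99 − 2 = 97.
Z = 97 is berkelium, so the daughter is ²⁴⁹₉₇Bk.

Bk-249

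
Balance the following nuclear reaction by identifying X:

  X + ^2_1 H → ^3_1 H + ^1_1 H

Conserve mass number: A + 2 = 3 + 1, so A = 2.
Conserve atomic number: Z + 1 = 1 + 1, so Z = 1.
A = 2 and Z = 1 is ^2_1 H — a deuteron.

deuteron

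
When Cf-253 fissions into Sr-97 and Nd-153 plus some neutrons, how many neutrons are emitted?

3

Conserve mass number: 253 = 97 + 153 + k, so k = 253 − 250 = 3.
Check atomic number: 98 = 38 + 60 + 0 = 98. ✓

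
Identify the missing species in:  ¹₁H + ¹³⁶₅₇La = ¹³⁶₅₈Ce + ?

Conserve mass number: 1 + 136 = 136 + A, so A = 1.
Conserve atomic number: 1 + 57 = 58 + Z, so Z = 0.
A = 1 and Z = 0 is ¹₀n — a neutron.

neutron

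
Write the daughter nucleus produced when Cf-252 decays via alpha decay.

Alpha decay: mass number changes by -4, atomic number by -2.
A: 252 − 4 = 248; Z: 98 − 2 = 96.
Z = 96 is curium, so the daughter is Cm-248.

Cm-248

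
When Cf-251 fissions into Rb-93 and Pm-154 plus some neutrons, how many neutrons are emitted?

Conserve mass number: 251 = 93 + 154 + k, so k = 251 − 247 = 4.
Check atomic number: 98 = 37 + 61 + 0 = 98. ✓

4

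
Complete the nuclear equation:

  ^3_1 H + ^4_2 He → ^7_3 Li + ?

Conserve mass number: 3 + 4 = 7 + A, so A = 0.
Conserve atomic number: 1 + 2 = 3 + Z, so Z = 0.
A = 0 and Z = 0 is ^0_0 γ — a gamma ray.

gamma ray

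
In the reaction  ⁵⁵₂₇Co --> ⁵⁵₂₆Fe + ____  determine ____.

Conserve mass number: 55 = 55 + A, so A = 0.
Conserve atomic number: 27 = 26 + Z, so Z = 1.
A = 0 and Z = 1 is ⁰₁e — a positron.

positron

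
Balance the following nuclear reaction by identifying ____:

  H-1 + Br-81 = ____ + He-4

Conserve mass number: 1 + 81 = A + 4, so A = 78.
Conserve atomic number: 1 + 35 = Z + 2, so Z = 34.
Z = 34 is selenium, so the species is Se-78.

Se-78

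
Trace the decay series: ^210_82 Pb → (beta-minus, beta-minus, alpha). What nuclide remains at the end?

Start: (A, Z) = (210, 82).
After β⁻: (210, 83).
After β⁻: (210, 84).
After α: (206, 82).
Z = 82 is lead.

Pb-206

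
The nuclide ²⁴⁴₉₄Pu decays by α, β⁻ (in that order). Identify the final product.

Start: (A, Z) = (244, 94).
After α: (240, 92).
After β⁻: (240, 93).
Z = 93 is neptunium.

Np-240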